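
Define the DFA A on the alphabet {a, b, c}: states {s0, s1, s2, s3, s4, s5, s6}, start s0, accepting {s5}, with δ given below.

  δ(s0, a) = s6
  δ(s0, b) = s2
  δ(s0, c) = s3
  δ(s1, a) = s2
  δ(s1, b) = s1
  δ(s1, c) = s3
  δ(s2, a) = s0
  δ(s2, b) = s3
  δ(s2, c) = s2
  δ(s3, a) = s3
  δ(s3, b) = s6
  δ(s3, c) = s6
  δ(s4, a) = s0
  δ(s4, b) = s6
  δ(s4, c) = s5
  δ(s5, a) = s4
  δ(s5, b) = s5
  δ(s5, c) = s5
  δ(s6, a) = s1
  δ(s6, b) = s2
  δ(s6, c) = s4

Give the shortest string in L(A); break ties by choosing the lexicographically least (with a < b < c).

acc

A breadth-first search from s0 reaches an accepting state first via the path s0 → s6 → s4 → s5 on input acc.
No string of length < 3 is accepted (BFS exhausts all shorter strings without reaching an accepting state), and acc is the lexicographically least accepting string of length 3.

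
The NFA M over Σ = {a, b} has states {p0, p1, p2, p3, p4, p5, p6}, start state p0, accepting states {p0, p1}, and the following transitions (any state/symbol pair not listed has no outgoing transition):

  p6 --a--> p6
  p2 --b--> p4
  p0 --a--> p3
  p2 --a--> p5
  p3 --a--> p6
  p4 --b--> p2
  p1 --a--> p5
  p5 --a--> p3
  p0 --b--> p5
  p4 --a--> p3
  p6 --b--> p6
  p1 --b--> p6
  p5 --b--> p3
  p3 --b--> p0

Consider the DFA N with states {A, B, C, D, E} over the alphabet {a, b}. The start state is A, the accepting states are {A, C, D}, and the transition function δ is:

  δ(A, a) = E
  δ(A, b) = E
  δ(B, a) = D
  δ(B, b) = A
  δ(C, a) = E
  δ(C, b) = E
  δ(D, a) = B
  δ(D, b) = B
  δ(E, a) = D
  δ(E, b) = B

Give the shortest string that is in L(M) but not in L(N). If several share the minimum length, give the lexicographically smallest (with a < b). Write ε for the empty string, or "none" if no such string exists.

The string ab is accepted by M but not by N.
No shorter string lies in the difference, and ab is the lexicographically first length-2 string in L(M) \ L(N).

ab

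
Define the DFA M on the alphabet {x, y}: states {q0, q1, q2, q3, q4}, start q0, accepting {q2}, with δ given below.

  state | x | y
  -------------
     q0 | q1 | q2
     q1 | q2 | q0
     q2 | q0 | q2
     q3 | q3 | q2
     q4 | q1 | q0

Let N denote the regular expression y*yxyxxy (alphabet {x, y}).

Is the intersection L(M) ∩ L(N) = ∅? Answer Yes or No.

Converting the expression N to a DFA (subset construction, then merging equivalent states) gives the minimal DFA with states {n0, n1, n2, n3, n4, n5, n6, n7}, start state n0, accepting states {n7} and transitions n0: x→n1, y→n2; n1: x→n1, y→n1; n2: x→n3, y→n2; n3: x→n1, y→n4; n4: x→n5, y→n1; n5: x→n6, y→n1; n6: x→n1, y→n7; n7: x→n1, y→n1.
Exploring the product automaton M × N from the start pair (q0, n0), following both machines on each input symbol, reaches 10 state pairs: (q0, n0), (q1, n1), (q2, n2), (q2, n1), (q0, n1), (q0, n3), (q2, n4), (q0, n5), (q1, n6), (q0, n7).
M accepts in {q2} and N accepts in {n7}; no reachable pair has both components accepting, so no string drives both machines to acceptance simultaneously and L(M) ∩ L(N) = ∅.
So no string is accepted by both, and the intersection is empty.

Yes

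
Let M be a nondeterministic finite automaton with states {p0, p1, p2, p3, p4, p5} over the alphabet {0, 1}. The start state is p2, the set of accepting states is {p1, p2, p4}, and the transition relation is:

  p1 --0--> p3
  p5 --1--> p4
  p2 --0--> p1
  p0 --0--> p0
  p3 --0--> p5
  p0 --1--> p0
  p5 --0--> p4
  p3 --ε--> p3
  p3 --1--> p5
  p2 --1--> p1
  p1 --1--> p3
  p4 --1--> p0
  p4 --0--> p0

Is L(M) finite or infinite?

The useful states (reachable from p2 and able to reach an accepting state) are {p1, p2, p3, p4, p5}.
Restricted to these states the transition graph has no cycle, so every accepting path has bounded length and L is finite.

finite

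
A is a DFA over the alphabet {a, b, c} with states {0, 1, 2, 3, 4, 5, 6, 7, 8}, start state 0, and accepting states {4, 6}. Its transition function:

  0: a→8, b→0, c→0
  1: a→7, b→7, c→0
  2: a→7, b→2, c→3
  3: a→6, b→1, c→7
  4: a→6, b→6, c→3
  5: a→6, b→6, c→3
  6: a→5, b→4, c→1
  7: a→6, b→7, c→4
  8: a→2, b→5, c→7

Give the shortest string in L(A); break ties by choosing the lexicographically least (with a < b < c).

A breadth-first search from 0 reaches an accepting state first via the path 0 → 8 → 5 → 6 on input aba.
No string of length < 3 is accepted (BFS exhausts all shorter strings without reaching an accepting state), and aba is the lexicographically least accepting string of length 3.

aba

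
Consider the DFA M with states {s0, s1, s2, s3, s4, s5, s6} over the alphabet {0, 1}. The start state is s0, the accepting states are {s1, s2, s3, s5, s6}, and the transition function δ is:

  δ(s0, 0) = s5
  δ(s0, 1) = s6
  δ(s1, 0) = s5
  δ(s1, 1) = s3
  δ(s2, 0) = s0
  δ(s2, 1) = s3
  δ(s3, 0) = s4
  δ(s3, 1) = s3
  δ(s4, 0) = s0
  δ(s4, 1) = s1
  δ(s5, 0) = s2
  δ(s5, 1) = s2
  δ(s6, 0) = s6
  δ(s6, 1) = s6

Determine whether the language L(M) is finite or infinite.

infinite

State s0 is reachable from the start and can reach an accepting state, and it lies on the cycle s0 → s5 → s2 → s0.
Traversing that cycle any number of times yields accepted strings of unbounded length, so the language is infinite.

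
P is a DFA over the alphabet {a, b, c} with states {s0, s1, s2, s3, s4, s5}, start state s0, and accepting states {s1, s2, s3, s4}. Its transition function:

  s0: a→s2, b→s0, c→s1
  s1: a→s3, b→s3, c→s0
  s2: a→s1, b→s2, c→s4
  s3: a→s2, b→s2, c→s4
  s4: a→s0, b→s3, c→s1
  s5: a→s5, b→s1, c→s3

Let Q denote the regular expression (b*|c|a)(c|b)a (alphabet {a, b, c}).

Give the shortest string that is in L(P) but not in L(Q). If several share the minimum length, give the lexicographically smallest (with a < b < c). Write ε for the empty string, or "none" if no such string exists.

The string a is accepted by P but not by Q.
No shorter string lies in the difference, and a is the lexicographically first length-1 string in L(P) \ L(Q).

a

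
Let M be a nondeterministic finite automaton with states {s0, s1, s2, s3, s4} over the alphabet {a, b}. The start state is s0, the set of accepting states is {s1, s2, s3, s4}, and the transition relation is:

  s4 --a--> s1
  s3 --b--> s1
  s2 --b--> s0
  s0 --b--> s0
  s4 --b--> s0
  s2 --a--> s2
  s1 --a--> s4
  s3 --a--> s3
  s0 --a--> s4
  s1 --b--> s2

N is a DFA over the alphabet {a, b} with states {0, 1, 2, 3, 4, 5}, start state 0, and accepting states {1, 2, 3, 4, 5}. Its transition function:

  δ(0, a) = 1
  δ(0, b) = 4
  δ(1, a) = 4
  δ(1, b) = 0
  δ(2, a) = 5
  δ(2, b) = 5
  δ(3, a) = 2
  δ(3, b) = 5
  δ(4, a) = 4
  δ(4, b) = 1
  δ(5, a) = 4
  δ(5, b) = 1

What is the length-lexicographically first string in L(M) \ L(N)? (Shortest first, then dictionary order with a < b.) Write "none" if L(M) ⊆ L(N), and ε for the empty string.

none

Exploring the product automaton M × N from the start pair (s0, 0), following both machines on each input symbol, reaches 8 state pairs: (s0, 0), (s4, 1), (s0, 4), (s1, 4), (s4, 4), (s0, 1), (s2, 1), (s2, 4).
M accepts in {s1, s2, s3, s4} and N accepts in {1, 2, 3, 4, 5}. The reachable pairs whose M-component is accepting are (s4, 1), (s1, 4), (s4, 4), (s2, 1), (s2, 4); in each of them the N-component is accepting too, so the product for L(M) \ L(N) (M-component accepting, N-component rejecting) has no reachable accepting pair and the difference is empty.
So every string accepted by M is also accepted by N: L(M) \ L(N) = ∅ and there is no such string.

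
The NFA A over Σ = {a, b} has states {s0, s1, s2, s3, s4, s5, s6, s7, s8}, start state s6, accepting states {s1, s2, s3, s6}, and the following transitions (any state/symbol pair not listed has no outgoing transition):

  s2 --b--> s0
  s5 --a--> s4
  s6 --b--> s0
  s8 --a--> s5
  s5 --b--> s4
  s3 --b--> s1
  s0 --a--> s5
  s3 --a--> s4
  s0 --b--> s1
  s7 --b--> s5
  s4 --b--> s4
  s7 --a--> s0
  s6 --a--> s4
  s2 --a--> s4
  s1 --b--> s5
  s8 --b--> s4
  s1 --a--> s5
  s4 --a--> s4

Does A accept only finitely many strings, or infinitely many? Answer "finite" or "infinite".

The useful states (reachable from s6 and able to reach an accepting state) are {s0, s1, s6}.
Restricted to these states the transition graph has no cycle, so every accepting path has bounded length and L is finite.

finite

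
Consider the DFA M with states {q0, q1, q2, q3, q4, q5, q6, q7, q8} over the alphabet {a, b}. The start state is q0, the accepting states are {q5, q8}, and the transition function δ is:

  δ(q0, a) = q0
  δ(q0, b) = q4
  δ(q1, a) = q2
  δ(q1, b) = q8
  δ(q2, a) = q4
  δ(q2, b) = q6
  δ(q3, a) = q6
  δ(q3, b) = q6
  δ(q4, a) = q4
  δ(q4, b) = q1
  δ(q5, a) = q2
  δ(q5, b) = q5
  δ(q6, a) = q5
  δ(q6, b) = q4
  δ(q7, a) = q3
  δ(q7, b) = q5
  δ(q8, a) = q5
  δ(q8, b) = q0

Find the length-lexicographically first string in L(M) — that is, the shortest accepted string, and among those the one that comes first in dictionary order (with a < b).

A breadth-first search from q0 reaches an accepting state first via the path q0 → q4 → q1 → q8 on input bbb.
No string of length < 3 is accepted (BFS exhausts all shorter strings without reaching an accepting state), and bbb is the lexicographically least accepting string of length 3.

bbb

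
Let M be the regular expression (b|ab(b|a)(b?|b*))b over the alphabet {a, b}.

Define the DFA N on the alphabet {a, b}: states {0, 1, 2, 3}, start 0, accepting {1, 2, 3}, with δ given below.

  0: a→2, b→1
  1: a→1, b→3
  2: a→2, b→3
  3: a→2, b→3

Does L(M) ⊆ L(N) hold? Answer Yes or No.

Yes

Converting the expression M to a DFA (subset construction, then merging equivalent states) gives the minimal DFA with states {m0, m1, m2, m3, m4, m5, m6, m7}, start state m0, accepting states {m5, m7} and transitions m0: a→m1, b→m2; m1: a→m3, b→m4; m2: a→m3, b→m5; m3: a→m3, b→m3; m4: a→m6, b→m6; m5: a→m3, b→m3; m6: a→m3, b→m7; m7: a→m3, b→m7.
Exploring the product automaton M × N from the start pair (m0, 0), following both machines on each input symbol, reaches 11 state pairs: (m0, 0), (m1, 2), (m2, 1), (m3, 2), (m4, 3), (m3, 1), (m5, 3), (m3, 3), (m6, 2), (m6, 3), (m7, 3).
M accepts in {m5, m7} and N accepts in {1, 2, 3}. The reachable pairs whose M-component is accepting are (m5, 3), (m7, 3); in each of them the N-component is accepting too, so the product for L(M) \ L(N) (M-component accepting, N-component rejecting) has no reachable accepting pair and the difference is empty.
Hence every string in L(M) is also in L(N).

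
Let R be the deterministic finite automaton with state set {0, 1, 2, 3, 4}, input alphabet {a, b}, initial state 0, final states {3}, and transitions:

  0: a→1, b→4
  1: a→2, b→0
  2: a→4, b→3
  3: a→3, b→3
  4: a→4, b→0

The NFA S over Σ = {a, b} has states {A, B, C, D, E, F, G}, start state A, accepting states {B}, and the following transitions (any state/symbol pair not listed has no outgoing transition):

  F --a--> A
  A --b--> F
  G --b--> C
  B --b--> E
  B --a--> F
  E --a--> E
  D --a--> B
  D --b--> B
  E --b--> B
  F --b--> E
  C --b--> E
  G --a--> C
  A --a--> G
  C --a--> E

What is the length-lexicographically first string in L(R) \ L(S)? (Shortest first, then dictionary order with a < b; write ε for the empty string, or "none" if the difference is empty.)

aab

The string aab is accepted by R but not by S.
No shorter string lies in the difference, and aab is the lexicographically first length-3 string in L(R) \ L(S).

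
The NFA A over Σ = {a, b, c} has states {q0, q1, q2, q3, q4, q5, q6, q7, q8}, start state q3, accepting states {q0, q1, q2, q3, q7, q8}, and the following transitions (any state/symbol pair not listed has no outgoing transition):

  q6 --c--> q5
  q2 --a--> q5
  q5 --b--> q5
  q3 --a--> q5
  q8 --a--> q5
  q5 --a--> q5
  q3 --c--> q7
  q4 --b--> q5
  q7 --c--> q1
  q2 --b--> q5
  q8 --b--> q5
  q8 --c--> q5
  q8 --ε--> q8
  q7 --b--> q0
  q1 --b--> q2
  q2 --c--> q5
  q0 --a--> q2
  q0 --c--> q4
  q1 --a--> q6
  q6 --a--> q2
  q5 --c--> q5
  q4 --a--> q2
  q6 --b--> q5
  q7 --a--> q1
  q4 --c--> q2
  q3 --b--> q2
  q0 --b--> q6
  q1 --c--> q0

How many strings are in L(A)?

The useful subgraph on states {q0, q1, q2, q3, q4, q6, q7} is acyclic, so L(A) is finite; the longest accepting path visits 6 useful states, giving maximum string length 5.
Counting accepting paths from q3 by length: 1 of length 0, 2 of length 1, 3 of length 2, 5 of length 3, 7 of length 4, 6 of length 5. Total 24.

24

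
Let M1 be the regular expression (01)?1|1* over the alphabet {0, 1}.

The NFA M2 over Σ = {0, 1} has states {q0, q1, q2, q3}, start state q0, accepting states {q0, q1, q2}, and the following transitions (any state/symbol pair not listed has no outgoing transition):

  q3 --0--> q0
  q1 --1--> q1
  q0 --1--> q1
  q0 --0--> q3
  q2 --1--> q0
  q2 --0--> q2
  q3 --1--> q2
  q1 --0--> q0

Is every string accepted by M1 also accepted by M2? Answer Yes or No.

Yes

Converting the expression M1 to a DFA (subset construction, then merging equivalent states) gives the minimal DFA with states {r0, r1, r2, r3, r4, r5}, start state r0, accepting states {r0, r2, r5} and transitions r0: 0→r1, 1→r2; r1: 0→r3, 1→r4; r2: 0→r3, 1→r2; r3: 0→r3, 1→r3; r4: 0→r3, 1→r5; r5: 0→r3, 1→r3.
Exploring the product automaton M1 × M2 from the start pair (r0, q0), following both machines on each input symbol, reaches 9 state pairs: (r0, q0), (r1, q3), (r2, q1), (r3, q0), (r4, q2), (r3, q3), (r3, q1), (r3, q2), (r5, q0).
M1 accepts in {r0, r2, r5} and M2 accepts in {q0, q1, q2}. The reachable pairs whose M1-component is accepting are (r0, q0), (r2, q1), (r5, q0); in each of them the M2-component is accepting too, so the product for L(M1) \ L(M2) (M1-component accepting, M2-component rejecting) has no reachable accepting pair and the difference is empty.
Hence every string in L(M1) is also in L(M2).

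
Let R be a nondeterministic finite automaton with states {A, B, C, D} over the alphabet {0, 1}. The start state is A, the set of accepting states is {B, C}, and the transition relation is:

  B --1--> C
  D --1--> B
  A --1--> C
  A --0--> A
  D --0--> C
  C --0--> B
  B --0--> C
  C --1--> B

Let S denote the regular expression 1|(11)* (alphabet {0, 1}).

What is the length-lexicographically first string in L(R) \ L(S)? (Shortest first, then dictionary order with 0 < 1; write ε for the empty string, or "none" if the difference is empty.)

The string 01 is accepted by R but not by S.
No shorter string lies in the difference, and 01 is the lexicographically first length-2 string in L(R) \ L(S).

01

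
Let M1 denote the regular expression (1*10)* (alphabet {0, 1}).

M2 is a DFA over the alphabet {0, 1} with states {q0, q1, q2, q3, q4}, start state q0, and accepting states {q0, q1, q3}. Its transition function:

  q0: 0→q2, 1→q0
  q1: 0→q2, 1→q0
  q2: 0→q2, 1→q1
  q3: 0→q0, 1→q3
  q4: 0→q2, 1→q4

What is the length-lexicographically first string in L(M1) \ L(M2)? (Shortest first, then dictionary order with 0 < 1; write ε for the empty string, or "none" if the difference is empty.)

The string 10 is accepted by M1 but not by M2.
No shorter string lies in the difference, and 10 is the lexicographically first length-2 string in L(M1) \ L(M2).

10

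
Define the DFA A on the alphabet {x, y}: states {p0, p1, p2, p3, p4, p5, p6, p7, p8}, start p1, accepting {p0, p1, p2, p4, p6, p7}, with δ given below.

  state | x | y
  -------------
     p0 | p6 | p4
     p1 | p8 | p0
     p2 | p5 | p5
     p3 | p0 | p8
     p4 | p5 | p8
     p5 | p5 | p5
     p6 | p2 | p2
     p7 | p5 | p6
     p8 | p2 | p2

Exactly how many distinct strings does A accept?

The useful subgraph on states {p0, p1, p2, p4, p6, p8} is acyclic, so L(A) is finite; the longest accepting path visits 5 useful states, giving maximum string length 4.
Counting accepting paths from p1 by length: 1 of length 0, 1 of length 1, 4 of length 2, 2 of length 3, 2 of length 4. Total 10.

10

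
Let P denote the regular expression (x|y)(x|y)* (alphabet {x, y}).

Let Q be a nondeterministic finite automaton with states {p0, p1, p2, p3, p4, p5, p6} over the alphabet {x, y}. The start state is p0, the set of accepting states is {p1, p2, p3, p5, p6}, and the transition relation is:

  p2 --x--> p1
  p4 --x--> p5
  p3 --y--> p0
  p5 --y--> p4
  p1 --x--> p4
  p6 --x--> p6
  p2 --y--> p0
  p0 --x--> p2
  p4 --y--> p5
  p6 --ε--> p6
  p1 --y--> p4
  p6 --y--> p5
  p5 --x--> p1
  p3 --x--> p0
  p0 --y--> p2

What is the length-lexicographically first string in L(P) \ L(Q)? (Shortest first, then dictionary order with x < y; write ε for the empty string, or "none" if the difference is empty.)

The string xy is accepted by P but not by Q.
No shorter string lies in the difference, and xy is the lexicographically first length-2 string in L(P) \ L(Q).

xy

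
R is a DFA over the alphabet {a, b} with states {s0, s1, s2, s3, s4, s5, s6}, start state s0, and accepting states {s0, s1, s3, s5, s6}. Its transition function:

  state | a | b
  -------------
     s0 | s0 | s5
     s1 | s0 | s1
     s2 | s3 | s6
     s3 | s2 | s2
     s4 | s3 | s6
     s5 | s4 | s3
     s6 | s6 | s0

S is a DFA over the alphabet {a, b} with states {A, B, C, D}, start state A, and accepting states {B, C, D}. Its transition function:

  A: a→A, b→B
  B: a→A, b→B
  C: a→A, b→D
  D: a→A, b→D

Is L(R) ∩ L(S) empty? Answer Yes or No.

The string b is accepted by both R and S.
Hence L(R) ∩ L(S) ≠ ∅.

No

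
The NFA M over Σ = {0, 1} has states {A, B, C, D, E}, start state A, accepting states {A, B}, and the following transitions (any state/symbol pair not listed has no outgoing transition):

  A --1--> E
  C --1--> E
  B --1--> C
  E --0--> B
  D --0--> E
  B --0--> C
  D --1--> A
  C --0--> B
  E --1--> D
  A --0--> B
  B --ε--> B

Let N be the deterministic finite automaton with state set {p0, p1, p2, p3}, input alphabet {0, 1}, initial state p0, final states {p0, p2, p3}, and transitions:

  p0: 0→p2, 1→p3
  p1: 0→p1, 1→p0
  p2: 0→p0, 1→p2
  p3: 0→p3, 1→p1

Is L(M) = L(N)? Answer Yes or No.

The string 1010 is accepted by M but rejected by N.
So L(M) ≠ L(N).

No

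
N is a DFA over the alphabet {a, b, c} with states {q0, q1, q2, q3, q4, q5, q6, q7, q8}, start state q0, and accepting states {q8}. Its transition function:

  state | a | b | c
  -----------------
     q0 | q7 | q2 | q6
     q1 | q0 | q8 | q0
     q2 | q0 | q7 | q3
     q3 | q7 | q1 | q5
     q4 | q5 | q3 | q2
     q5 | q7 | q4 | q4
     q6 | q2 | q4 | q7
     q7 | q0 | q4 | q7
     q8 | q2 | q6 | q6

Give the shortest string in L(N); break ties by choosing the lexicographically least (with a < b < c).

A breadth-first search from q0 reaches an accepting state first via the path q0 → q2 → q3 → q1 → q8 on input bcbb.
No string of length < 4 is accepted (BFS exhausts all shorter strings without reaching an accepting state), and bcbb is the lexicographically least accepting string of length 4.

bcbb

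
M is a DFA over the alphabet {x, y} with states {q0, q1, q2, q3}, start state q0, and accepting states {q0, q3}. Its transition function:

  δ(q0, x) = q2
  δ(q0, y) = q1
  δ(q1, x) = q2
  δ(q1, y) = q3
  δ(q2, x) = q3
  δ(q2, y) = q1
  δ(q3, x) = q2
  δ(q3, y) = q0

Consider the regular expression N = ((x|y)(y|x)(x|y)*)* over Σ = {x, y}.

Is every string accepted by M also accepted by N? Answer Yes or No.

Yes

Converting the expression N to a DFA (subset construction, then merging equivalent states) gives the minimal DFA with states {n0, n1, n2}, start state n0, accepting states {n0, n2} and transitions n0: x→n1, y→n1; n1: x→n2, y→n2; n2: x→n2, y→n2.
Exploring the product automaton M × N from the start pair (q0, n0), following both machines on each input symbol, reaches 7 state pairs: (q0, n0), (q2, n1), (q1, n1), (q3, n2), (q1, n2), (q2, n2), (q0, n2).
M accepts in {q0, q3} and N accepts in {n0, n2}. The reachable pairs whose M-component is accepting are (q0, n0), (q3, n2), (q0, n2); in each of them the N-component is accepting too, so the product for L(M) \ L(N) (M-component accepting, N-component rejecting) has no reachable accepting pair and the difference is empty.
Hence every string in L(M) is also in L(N).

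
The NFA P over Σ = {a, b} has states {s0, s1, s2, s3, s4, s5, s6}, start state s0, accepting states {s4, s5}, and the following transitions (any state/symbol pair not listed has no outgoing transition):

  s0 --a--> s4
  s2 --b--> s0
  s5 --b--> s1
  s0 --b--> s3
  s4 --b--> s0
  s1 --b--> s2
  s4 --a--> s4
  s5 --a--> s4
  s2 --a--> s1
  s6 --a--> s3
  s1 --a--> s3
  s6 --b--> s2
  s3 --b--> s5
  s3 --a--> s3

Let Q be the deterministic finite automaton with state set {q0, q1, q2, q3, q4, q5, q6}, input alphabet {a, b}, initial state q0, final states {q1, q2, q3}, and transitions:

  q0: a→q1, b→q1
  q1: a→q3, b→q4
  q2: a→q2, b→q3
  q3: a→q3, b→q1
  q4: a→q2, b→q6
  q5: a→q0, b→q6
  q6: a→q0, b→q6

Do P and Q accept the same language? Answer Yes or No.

No

The string bb is accepted by P but rejected by Q.
So L(P) ≠ L(Q).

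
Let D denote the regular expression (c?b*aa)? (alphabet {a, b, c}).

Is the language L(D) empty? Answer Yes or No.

No

The empty string ε matches the expression, so it belongs to L(D).
Since L(D) contains at least one string, it is not empty.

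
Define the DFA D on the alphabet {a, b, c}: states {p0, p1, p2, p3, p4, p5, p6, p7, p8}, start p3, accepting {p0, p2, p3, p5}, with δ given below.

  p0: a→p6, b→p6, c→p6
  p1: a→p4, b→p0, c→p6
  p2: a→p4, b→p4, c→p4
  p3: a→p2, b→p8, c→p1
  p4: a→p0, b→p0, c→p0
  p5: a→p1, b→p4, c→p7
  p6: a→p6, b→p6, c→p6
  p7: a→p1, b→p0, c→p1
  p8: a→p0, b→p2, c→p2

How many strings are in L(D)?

36

The useful subgraph on states {p0, p1, p2, p3, p4, p8} is acyclic, so L(D) is finite; the longest accepting path visits 5 useful states, giving maximum string length 4.
Counting accepting paths from p3 by length: 1 of length 0, 1 of length 1, 4 of length 2, 12 of length 3, 18 of length 4. Total 36.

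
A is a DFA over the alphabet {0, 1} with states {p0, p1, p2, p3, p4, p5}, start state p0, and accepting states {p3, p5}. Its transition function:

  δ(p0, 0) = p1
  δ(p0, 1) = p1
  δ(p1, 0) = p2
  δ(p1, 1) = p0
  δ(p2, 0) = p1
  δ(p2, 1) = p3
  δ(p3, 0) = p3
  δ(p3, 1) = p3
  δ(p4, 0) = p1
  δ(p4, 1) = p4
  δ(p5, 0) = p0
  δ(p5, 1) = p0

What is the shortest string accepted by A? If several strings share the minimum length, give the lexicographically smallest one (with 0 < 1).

001

A breadth-first search from p0 reaches an accepting state first via the path p0 → p1 → p2 → p3 on input 001.
No string of length < 3 is accepted (BFS exhausts all shorter strings without reaching an accepting state), and 001 is the lexicographically least accepting string of length 3.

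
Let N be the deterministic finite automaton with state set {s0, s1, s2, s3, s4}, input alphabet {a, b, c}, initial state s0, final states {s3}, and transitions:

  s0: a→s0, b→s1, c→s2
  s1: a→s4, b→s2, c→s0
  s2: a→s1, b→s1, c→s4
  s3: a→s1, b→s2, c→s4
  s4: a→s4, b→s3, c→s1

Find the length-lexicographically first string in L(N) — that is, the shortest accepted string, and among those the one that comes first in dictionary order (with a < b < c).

bab

A breadth-first search from s0 reaches an accepting state first via the path s0 → s1 → s4 → s3 on input bab.
No string of length < 3 is accepted (BFS exhausts all shorter strings without reaching an accepting state), and bab is the lexicographically least accepting string of length 3.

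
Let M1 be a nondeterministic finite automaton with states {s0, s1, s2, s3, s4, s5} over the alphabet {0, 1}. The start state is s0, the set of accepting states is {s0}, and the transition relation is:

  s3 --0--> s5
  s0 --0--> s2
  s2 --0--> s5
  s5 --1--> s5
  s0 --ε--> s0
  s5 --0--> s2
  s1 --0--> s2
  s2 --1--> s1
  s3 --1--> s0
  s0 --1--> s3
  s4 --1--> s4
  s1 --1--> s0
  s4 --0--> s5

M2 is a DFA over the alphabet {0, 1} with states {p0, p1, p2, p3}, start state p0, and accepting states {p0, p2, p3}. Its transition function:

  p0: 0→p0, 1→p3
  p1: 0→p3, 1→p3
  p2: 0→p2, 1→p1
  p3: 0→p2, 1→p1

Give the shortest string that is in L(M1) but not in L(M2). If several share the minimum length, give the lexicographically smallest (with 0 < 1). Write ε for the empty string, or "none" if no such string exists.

The string 11 is accepted by M1 but not by M2.
No shorter string lies in the difference, and 11 is the lexicographically first length-2 string in L(M1) \ L(M2).

11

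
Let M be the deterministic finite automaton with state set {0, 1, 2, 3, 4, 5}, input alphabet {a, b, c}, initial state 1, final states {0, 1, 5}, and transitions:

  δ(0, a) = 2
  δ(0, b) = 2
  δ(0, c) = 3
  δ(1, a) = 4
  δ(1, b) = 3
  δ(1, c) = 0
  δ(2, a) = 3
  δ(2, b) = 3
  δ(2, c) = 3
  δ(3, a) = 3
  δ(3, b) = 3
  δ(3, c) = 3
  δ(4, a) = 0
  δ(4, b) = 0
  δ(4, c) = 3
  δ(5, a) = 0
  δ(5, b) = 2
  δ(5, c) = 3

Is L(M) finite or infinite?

finite

The useful states (reachable from 1 and able to reach an accepting state) are {0, 1, 4}.
Restricted to these states the transition graph has no cycle, so every accepting path has bounded length and L is finite.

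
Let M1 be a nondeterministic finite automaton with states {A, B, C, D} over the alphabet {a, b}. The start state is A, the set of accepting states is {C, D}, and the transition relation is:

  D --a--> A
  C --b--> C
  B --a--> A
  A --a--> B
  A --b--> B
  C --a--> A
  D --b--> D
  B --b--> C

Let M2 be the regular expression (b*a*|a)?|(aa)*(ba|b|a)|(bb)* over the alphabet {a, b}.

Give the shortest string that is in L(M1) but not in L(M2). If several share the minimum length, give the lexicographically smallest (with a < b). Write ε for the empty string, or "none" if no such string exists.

The string ab is accepted by M1 but not by M2.
No shorter string lies in the difference, and ab is the lexicographically first length-2 string in L(M1) \ L(M2).

ab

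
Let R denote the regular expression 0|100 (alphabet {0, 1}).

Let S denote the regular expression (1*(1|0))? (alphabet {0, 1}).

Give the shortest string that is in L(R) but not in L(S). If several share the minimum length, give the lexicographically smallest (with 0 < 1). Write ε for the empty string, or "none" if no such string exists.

100

The string 100 is accepted by R but not by S.
No shorter string lies in the difference, and 100 is the lexicographically first length-3 string in L(R) \ L(S).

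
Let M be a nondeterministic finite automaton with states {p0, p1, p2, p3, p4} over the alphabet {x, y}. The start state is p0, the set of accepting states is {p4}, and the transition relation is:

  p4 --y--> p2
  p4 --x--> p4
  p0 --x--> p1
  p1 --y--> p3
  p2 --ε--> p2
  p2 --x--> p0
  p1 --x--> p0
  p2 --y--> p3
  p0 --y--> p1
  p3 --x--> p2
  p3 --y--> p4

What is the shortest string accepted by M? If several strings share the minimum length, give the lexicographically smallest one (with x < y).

xyy

A breadth-first search from p0 reaches an accepting state first via the path p0 → p1 → p3 → p4 on input xyy.
No string of length < 3 is accepted (BFS exhausts all shorter strings without reaching an accepting state), and xyy is the lexicographically least accepting string of length 3.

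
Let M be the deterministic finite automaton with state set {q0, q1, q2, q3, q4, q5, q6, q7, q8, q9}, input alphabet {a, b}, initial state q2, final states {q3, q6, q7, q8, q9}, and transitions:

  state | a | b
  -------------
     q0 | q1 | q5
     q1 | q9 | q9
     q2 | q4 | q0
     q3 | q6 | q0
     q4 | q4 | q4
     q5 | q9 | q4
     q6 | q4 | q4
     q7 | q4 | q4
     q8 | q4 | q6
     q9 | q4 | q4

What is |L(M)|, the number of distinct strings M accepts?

The useful subgraph on states {q0, q1, q2, q5, q9} is acyclic, so L(M) is finite; the longest accepting path visits 4 useful states, giving maximum string length 3.
Counting accepting paths from q2 by length: 3 of length 3. Total 3.

3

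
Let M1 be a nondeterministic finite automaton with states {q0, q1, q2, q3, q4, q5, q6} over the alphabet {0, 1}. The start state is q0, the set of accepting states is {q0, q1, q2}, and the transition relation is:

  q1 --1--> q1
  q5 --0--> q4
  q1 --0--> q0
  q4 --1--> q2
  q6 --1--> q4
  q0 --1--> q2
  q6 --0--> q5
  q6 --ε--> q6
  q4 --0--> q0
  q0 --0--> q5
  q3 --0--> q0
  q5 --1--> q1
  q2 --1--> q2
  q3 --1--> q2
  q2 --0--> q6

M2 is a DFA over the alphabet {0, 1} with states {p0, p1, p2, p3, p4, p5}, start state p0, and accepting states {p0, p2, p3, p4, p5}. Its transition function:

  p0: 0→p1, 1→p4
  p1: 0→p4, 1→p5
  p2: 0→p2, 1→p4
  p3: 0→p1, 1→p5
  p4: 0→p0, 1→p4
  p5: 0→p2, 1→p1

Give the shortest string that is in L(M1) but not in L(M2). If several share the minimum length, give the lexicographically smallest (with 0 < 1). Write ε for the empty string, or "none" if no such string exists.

The string 011 is accepted by M1 but not by M2.
No shorter string lies in the difference, and 011 is the lexicographically first length-3 string in L(M1) \ L(M2).

011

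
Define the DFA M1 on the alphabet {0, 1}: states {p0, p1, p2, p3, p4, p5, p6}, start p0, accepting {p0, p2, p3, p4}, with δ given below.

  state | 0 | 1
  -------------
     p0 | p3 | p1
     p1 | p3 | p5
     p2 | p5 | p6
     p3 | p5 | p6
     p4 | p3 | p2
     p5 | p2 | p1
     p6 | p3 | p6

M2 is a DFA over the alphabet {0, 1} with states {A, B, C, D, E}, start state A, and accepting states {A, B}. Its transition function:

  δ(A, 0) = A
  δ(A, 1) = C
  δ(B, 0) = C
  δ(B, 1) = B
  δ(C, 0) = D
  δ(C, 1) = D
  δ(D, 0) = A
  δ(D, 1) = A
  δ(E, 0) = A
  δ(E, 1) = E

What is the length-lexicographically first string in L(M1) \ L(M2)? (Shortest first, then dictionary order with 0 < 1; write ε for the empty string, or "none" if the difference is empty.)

The string 10 is accepted by M1 but not by M2.
No shorter string lies in the difference, and 10 is the lexicographically first length-2 string in L(M1) \ L(M2).

10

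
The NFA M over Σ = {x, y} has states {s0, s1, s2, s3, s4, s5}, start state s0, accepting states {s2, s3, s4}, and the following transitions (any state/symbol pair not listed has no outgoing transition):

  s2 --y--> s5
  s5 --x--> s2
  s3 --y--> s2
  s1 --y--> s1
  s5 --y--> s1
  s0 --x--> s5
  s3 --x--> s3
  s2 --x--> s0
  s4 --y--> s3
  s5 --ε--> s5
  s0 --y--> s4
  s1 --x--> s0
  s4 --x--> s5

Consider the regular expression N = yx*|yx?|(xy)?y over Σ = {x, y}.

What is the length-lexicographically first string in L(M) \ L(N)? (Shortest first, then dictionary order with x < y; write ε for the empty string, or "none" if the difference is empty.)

The string xx is accepted by M but not by N.
No shorter string lies in the difference, and xx is the lexicographically first length-2 string in L(M) \ L(N).

xx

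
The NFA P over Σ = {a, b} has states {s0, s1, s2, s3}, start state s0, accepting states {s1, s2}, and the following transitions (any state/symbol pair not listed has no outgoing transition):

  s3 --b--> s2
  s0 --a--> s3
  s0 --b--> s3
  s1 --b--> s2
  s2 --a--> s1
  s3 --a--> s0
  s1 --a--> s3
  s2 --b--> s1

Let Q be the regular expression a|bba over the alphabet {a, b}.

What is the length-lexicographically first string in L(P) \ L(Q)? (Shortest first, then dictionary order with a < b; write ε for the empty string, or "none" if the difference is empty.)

ab

The string ab is accepted by P but not by Q.
No shorter string lies in the difference, and ab is the lexicographically first length-2 string in L(P) \ L(Q).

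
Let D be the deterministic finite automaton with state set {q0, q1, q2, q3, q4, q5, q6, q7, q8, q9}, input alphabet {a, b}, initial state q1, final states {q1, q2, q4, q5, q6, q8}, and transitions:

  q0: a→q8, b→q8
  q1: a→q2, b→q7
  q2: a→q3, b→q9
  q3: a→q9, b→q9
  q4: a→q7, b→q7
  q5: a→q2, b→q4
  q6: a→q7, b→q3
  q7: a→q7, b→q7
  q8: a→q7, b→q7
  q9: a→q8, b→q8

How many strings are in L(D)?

8

The useful subgraph on states {q1, q2, q3, q8, q9} is acyclic, so L(D) is finite; the longest accepting path visits 5 useful states, giving maximum string length 4.
Counting accepting paths from q1 by length: 1 of length 0, 1 of length 1, 2 of length 3, 4 of length 4. Total 8.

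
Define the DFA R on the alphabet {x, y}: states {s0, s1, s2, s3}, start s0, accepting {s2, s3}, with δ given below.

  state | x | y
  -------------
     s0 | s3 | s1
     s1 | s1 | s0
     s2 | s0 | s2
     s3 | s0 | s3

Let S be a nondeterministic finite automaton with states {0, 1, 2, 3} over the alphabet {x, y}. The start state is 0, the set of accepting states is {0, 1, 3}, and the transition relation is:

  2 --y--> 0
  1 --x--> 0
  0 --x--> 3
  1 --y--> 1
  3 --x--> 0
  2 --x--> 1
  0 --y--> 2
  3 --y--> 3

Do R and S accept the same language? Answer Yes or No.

No

The string yxyxy is accepted by R but rejected by S.
So L(R) ≠ L(S).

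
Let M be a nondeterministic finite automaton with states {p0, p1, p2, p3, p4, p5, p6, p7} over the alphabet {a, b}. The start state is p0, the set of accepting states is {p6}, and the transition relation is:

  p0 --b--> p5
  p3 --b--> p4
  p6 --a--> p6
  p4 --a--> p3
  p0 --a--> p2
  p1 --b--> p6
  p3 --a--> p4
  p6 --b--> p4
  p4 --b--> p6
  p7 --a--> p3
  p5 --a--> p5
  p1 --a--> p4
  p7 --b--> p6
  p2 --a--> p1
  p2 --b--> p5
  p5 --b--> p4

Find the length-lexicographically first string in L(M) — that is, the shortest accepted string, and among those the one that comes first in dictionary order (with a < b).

aab

A breadth-first search from p0 reaches an accepting state first via the path p0 → p2 → p1 → p6 on input aab.
No string of length < 3 is accepted (BFS exhausts all shorter strings without reaching an accepting state), and aab is the lexicographically least accepting string of length 3.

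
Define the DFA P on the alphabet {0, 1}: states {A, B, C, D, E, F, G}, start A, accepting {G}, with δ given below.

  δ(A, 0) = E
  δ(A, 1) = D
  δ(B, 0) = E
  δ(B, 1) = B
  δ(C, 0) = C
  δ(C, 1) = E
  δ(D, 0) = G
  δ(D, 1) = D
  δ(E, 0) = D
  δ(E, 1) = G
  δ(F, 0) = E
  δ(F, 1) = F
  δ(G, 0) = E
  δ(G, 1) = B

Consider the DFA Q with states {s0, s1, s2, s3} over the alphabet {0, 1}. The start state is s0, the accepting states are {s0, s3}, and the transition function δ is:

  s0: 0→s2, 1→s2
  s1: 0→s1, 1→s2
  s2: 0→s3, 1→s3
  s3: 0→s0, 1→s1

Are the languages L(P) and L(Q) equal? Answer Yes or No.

No

The string 0010 is accepted by P but rejected by Q.
So L(P) ≠ L(Q).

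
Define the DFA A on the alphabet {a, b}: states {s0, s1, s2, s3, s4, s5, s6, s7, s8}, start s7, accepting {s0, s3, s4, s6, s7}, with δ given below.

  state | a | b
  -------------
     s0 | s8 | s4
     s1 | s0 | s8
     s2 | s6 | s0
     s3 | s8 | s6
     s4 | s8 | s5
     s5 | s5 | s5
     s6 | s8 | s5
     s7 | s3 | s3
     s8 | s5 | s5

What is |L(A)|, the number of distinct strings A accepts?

The useful subgraph on states {s3, s6, s7} is acyclic, so L(A) is finite; the longest accepting path visits 3 useful states, giving maximum string length 2.
Counting accepting paths from s7 by length: 1 of length 0, 2 of length 1, 2 of length 2. Total 5.

5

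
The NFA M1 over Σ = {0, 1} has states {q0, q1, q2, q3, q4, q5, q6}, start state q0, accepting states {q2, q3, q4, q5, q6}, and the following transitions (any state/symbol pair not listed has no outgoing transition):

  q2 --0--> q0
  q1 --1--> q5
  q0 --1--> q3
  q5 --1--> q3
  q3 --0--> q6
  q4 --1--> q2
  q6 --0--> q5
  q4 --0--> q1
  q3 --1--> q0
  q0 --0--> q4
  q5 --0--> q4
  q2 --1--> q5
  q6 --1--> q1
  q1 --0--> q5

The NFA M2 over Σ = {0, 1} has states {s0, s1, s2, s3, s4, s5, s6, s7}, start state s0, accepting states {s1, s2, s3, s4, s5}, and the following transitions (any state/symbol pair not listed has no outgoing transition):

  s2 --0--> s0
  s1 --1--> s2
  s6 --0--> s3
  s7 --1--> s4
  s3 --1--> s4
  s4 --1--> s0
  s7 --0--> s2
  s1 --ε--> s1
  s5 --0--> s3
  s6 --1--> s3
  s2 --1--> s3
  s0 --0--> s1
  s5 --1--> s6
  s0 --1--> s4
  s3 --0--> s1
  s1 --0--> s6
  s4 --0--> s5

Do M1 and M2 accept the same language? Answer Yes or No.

Exploring the product automaton M1 × M2 from the start pair (q0, s0), following both machines on each input symbol, reaches 7 state pairs: (q0, s0), (q4, s1), (q3, s4), (q1, s6), (q2, s2), (q6, s5), (q5, s3).
M1 accepts in {q2, q3, q4, q5, q6} and M2 accepts in {s1, s2, s3, s4, s5}. In every reachable pair the two components are either both accepting — (q4, s1), (q3, s4), (q2, s2), (q6, s5), (q5, s3) — or both non-accepting, so no string is accepted by exactly one of the machines: L(M1) \ L(M2) and L(M2) \ L(M1) are both empty.
Hence every string is accepted by M1 iff it is accepted by M2, and the two languages coincide.

Yes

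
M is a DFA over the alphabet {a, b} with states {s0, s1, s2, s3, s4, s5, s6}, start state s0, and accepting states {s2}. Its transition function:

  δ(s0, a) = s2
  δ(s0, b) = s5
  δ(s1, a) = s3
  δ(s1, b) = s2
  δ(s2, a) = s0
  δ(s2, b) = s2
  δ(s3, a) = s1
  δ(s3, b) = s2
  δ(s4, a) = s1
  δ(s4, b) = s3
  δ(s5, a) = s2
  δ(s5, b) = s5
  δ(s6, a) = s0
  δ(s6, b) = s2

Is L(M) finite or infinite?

infinite

State s0 is reachable from the start and can reach an accepting state, and it lies on the cycle s0 → s2 → s0.
Traversing that cycle any number of times yields accepted strings of unbounded length, so the language is infinite.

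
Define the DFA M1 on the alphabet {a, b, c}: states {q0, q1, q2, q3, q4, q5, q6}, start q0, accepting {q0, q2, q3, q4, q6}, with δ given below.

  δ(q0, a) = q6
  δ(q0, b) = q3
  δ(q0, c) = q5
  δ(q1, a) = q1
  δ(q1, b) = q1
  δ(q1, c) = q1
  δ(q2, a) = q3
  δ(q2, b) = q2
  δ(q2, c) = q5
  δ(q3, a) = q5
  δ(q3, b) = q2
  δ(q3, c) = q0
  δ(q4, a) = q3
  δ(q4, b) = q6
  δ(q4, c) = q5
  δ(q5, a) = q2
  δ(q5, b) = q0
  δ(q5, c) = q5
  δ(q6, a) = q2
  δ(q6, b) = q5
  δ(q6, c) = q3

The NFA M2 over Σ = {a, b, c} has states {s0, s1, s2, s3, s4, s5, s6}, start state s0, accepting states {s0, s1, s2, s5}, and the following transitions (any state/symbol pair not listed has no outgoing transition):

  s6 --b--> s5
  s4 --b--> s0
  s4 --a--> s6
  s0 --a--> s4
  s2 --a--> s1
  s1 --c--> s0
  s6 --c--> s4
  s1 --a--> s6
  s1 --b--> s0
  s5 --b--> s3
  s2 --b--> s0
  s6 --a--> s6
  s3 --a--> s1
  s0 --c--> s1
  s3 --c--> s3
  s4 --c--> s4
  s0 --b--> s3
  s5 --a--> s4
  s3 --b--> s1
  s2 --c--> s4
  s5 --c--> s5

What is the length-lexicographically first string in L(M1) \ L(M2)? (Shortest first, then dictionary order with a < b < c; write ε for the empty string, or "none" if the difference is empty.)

The string a is accepted by M1 but not by M2.
No shorter string lies in the difference, and a is the lexicographically first length-1 string in L(M1) \ L(M2).

a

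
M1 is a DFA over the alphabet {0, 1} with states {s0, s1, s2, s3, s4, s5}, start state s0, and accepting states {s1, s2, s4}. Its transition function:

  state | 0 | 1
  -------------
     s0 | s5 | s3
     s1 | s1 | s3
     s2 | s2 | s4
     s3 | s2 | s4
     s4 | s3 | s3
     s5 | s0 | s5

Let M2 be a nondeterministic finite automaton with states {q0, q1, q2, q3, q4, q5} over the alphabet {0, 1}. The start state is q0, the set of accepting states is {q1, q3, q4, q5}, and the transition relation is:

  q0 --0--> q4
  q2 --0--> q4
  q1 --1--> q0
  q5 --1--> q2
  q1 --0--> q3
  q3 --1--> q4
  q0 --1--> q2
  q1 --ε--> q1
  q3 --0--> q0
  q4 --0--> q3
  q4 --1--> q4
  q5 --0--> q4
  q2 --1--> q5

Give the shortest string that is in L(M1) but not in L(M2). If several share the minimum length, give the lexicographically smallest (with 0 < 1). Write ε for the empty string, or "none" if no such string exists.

1000

The string 1000 is accepted by M1 but not by M2.
No shorter string lies in the difference, and 1000 is the lexicographically first length-4 string in L(M1) \ L(M2).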